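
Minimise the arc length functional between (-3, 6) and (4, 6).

Arc-length functional: J[y] = ∫ sqrt(1 + (y')^2) dx.
Lagrangian L = sqrt(1 + (y')^2) has no explicit y dependence, so ∂L/∂y = 0 and the Euler-Lagrange equation gives
    d/dx( y' / sqrt(1 + (y')^2) ) = 0  ⇒  y' / sqrt(1 + (y')^2) = const.
Hence y' is constant, so y(x) is affine.
Fitting the endpoints (-3, 6) and (4, 6):
    slope m = (6 − 6) / (4 − (-3)) = 0,
    intercept c = 6 − m·(-3) = 6.
Extremal: y(x) = 6.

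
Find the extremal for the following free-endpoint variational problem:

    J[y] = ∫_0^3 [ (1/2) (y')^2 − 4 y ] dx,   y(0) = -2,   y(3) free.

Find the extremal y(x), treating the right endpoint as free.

The Lagrangian L = (1/2) (y')^2 − 4 y gives
    ∂L/∂y = −4,   ∂L/∂y' = y'.
Euler-Lagrange: d/dx(y') − (−4) = 0, i.e. y'' + 4 = 0, so
    y(x) = −(4/2) x^2 + C1 x + C2.
Fixed left endpoint y(0) = -2 ⇒ C2 = -2.
The right endpoint x = 3 is free, so the natural (transversality) condition is ∂L/∂y' |_{x=3} = 0, i.e. y'(3) = 0.
Compute y'(x) = −4 x + C1, so y'(3) = −12 + C1 = 0 ⇒ C1 = 12.
Therefore the extremal is
    y(x) = −2 x^2 + 12 x − 2.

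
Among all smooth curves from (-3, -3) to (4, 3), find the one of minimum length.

Arc-length functional: J[y] = ∫ sqrt(1 + (y')^2) dx.
Lagrangian L = sqrt(1 + (y')^2) has no explicit y dependence, so ∂L/∂y = 0 and the Euler-Lagrange equation gives
    d/dx( y' / sqrt(1 + (y')^2) ) = 0  ⇒  y' / sqrt(1 + (y')^2) = const.
Hence y' is constant, so y(x) is affine.
Fitting the endpoints (-3, -3) and (4, 3):
    slope m = (3 − (-3)) / (4 − (-3)) = 6/7,
    intercept c = (-3) − m·(-3) = -3/7.
Extremal: y(x) = (6/7) x - 3/7.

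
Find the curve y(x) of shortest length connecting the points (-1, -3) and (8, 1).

Arc-length functional: J[y] = ∫ sqrt(1 + (y')^2) dx.
Lagrangian L = sqrt(1 + (y')^2) has no explicit y dependence, so ∂L/∂y = 0 and the Euler-Lagrange equation gives
    d/dx( y' / sqrt(1 + (y')^2) ) = 0  ⇒  y' / sqrt(1 + (y')^2) = const.
Hence y' is constant, so y(x) is affine.
Fitting the endpoints (-1, -3) and (8, 1):
    slope m = (1 − (-3)) / (8 − (-1)) = 4/9,
    intercept c = (-3) − m·(-1) = -23/9.
Extremal: y(x) = (4/9) x - 23/9.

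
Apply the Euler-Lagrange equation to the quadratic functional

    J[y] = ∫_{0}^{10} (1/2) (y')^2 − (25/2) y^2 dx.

The Lagrangian is L = (1/2) (y')^2 − (25/2) y^2.
Compute ∂L/∂y = -25y, ∂L/∂y' = y'.
The Euler-Lagrange equation d/dx(∂L/∂y') − ∂L/∂y = 0 reduces to
    y'' + 25 y = 0.
Its general solution is
    y(x) = A sin(5x) + B cos(5x),
with A, B fixed by the endpoint conditions.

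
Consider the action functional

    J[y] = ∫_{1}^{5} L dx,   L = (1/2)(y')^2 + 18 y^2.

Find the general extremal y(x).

The Lagrangian is L = (1/2)(y')^2 + 18 y^2.
∂L/∂y = 36y.
∂L/∂y' = y'.
The Euler-Lagrange equation d/dx(∂L/∂y') − ∂L/∂y = 0 becomes:
    y'' - 36 y = 0
General solution: y(x) = A e^(6x) + B e^(-6x), where A and B are arbitrary constants fixed by the endpoint conditions.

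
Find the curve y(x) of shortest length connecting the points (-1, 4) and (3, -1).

Arc-length functional: J[y] = ∫ sqrt(1 + (y')^2) dx.
Lagrangian L = sqrt(1 + (y')^2) has no explicit y dependence, so ∂L/∂y = 0 and the Euler-Lagrange equation gives
    d/dx( y' / sqrt(1 + (y')^2) ) = 0  ⇒  y' / sqrt(1 + (y')^2) = const.
Hence y' is constant, so y(x) is affine.
Fitting the endpoints (-1, 4) and (3, -1):
    slope m = ((-1) − 4) / (3 − (-1)) = -5/4,
    intercept c = 4 − m·(-1) = 11/4.
Extremal: y(x) = (-5/4) x + 11/4.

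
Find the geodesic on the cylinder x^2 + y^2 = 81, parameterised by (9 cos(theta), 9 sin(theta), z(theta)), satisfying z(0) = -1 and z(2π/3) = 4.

Parameterise the cylinder of radius R = 9 as
    r(θ) = (9 cos θ, 9 sin θ, z(θ)).
The arc-length element is
    ds = sqrt(81 + (dz/dθ)^2) dθ,
so the Lagrangian is L = sqrt(81 + z'^2).
L depends on z' only, not on z or θ, so ∂L/∂z = 0 and
    ∂L/∂z' = z' / sqrt(81 + z'^2).
The Euler-Lagrange equation gives
    d/dθ( z' / sqrt(81 + z'^2) ) = 0,
so z' is constant. Integrating once:
    z(θ) = a θ + b,
a helix on the cylinder (a straight line when the cylinder is unrolled). The constants a, b are determined by the endpoint conditions.
With endpoint conditions z(0) = -1 and z(2π/3) = 4: from z(0) = b we get b = -1, and a·2π/3 + -1 = 4 gives a = 15/(2π), so
    z(θ) = (15/(2π)) θ − 1.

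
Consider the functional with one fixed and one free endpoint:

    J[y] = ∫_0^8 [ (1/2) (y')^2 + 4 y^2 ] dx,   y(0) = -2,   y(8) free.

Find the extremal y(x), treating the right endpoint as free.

The Lagrangian L = (1/2) (y')^2 + 4 y^2 gives
    ∂L/∂y = 8 y,   ∂L/∂y' = y'.
Euler-Lagrange: y'' − 8 y = 0.
With k = sqrt(8), the general solution is
    y(x) = A cosh(sqrt(8) x) + B sinh(sqrt(8) x).
Fixed left endpoint y(0) = -2 ⇒ A = -2.
The right endpoint x = 8 is free, so the natural (transversality) condition is ∂L/∂y' |_{x=8} = 0, i.e. y'(8) = 0.
Compute y'(x) = A k sinh(k x) + B k cosh(k x), so
    y'(8) = A k sinh(k·8) + B k cosh(k·8) = 0
    ⇒ B = −A tanh(k·8) = 2 tanh(sqrt(8)·8).
Therefore the extremal is
    y(x) = −2 cosh(sqrt(8) x) + 2 tanh(sqrt(8)·8) sinh(sqrt(8) x).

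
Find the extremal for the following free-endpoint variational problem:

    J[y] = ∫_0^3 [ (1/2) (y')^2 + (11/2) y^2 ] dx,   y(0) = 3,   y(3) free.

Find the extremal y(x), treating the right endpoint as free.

The Lagrangian L = (1/2) (y')^2 + (11/2) y^2 gives
    ∂L/∂y = 11 y,   ∂L/∂y' = y'.
Euler-Lagrange: y'' − 11 y = 0.
With k = sqrt(11), the general solution is
    y(x) = A cosh(sqrt(11) x) + B sinh(sqrt(11) x).
Fixed left endpoint y(0) = 3 ⇒ A = 3.
The right endpoint x = 3 is free, so the natural (transversality) condition is ∂L/∂y' |_{x=3} = 0, i.e. y'(3) = 0.
Compute y'(x) = A k sinh(k x) + B k cosh(k x), so
    y'(3) = A k sinh(k·3) + B k cosh(k·3) = 0
    ⇒ B = −A tanh(k·3) = − 3 tanh(sqrt(11)·3).
Therefore the extremal is
    y(x) = 3 cosh(sqrt(11) x) − 3 tanh(sqrt(11)·3) sinh(sqrt(11) x).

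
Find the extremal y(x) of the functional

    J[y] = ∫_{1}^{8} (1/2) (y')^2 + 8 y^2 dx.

The Lagrangian is L = (1/2) (y')^2 + 8 y^2.
Compute ∂L/∂y = 16y, ∂L/∂y' = y'.
The Euler-Lagrange equation d/dx(∂L/∂y') − ∂L/∂y = 0 reduces to
    y'' − 16 y = 0.
Its general solution is
    y(x) = A e^(4x) + B e^(−4x),
with A, B fixed by the endpoint conditions.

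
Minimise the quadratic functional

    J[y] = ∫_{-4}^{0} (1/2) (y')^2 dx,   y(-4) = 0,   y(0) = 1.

The Lagrangian is L = (1/2) (y')^2.
Compute ∂L/∂y = 0, ∂L/∂y' = y'.
The Euler-Lagrange equation d/dx(∂L/∂y') − ∂L/∂y = 0 reduces to
    y'' = 0.
Its general solution is
    y(x) = A x + B,
with A, B fixed by the endpoint conditions.
Applying the endpoint conditions y(-4) = 0 and y(0) = 1: solve A·-4 + B = 0 and A·0 + B = 1. Subtracting gives A(0 − -4) = 1 − 0, so A = 1/4, and B = 0 − A·-4 = 1. Therefore
    y(x) = (1/4) x + 1.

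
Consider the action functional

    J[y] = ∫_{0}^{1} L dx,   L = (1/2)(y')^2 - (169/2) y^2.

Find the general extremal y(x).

The Lagrangian is L = (1/2)(y')^2 - (169/2) y^2.
∂L/∂y = -169y.
∂L/∂y' = y'.
The Euler-Lagrange equation d/dx(∂L/∂y') − ∂L/∂y = 0 becomes:
    y'' + 169 y = 0
General solution: y(x) = A sin(13x) + B cos(13x), where A and B are arbitrary constants fixed by the endpoint conditions.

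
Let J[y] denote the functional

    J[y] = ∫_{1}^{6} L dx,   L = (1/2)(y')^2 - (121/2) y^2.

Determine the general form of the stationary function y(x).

The Lagrangian is L = (1/2)(y')^2 - (121/2) y^2.
∂L/∂y = -121y.
∂L/∂y' = y'.
The Euler-Lagrange equation d/dx(∂L/∂y') − ∂L/∂y = 0 becomes:
    y'' + 121 y = 0
General solution: y(x) = A sin(11x) + B cos(11x), where A and B are arbitrary constants fixed by the endpoint conditions.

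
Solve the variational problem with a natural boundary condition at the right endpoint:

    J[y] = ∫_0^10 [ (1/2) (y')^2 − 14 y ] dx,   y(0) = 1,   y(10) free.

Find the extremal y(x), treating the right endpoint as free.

The Lagrangian L = (1/2) (y')^2 − 14 y gives
    ∂L/∂y = −14,   ∂L/∂y' = y'.
Euler-Lagrange: d/dx(y') − (−14) = 0, i.e. y'' + 14 = 0, so
    y(x) = −(14/2) x^2 + C1 x + C2.
Fixed left endpoint y(0) = 1 ⇒ C2 = 1.
The right endpoint x = 10 is free, so the natural (transversality) condition is ∂L/∂y' |_{x=10} = 0, i.e. y'(10) = 0.
Compute y'(x) = −14 x + C1, so y'(10) = −140 + C1 = 0 ⇒ C1 = 140.
Therefore the extremal is
    y(x) = −7 x^2 + 140 x + 1.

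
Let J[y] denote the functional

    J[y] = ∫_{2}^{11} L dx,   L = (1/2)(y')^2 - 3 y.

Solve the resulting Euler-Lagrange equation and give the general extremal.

The Lagrangian is L = (1/2)(y')^2 - 3 y.
∂L/∂y = -3.
∂L/∂y' = y'.
The Euler-Lagrange equation d/dx(∂L/∂y') − ∂L/∂y = 0 becomes:
    y'' + 3 = 0
General solution: y(x) = -(3/2) x^2 + A x + B, where A and B are arbitrary constants fixed by the endpoint conditions.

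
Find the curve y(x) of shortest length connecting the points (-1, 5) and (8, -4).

Arc-length functional: J[y] = ∫ sqrt(1 + (y')^2) dx.
Lagrangian L = sqrt(1 + (y')^2) has no explicit y dependence, so ∂L/∂y = 0 and the Euler-Lagrange equation gives
    d/dx( y' / sqrt(1 + (y')^2) ) = 0  ⇒  y' / sqrt(1 + (y')^2) = const.
Hence y' is constant, so y(x) is affine.
Fitting the endpoints (-1, 5) and (8, -4):
    slope m = ((-4) − 5) / (8 − (-1)) = -1,
    intercept c = 5 − m·(-1) = 4.
Extremal: y(x) = -x + 4.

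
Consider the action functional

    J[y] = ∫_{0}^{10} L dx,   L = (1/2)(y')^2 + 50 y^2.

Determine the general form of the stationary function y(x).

The Lagrangian is L = (1/2)(y')^2 + 50 y^2.
∂L/∂y = 100y.
∂L/∂y' = y'.
The Euler-Lagrange equation d/dx(∂L/∂y') − ∂L/∂y = 0 becomes:
    y'' - 100 y = 0
General solution: y(x) = A e^(10x) + B e^(-10x), where A and B are arbitrary constants fixed by the endpoint conditions.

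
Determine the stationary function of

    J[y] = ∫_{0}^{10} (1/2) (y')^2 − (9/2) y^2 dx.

The Lagrangian is L = (1/2) (y')^2 − (9/2) y^2.
Compute ∂L/∂y = -9y, ∂L/∂y' = y'.
The Euler-Lagrange equation d/dx(∂L/∂y') − ∂L/∂y = 0 reduces to
    y'' + 9 y = 0.
Its general solution is
    y(x) = A sin(3x) + B cos(3x),
with A, B fixed by the endpoint conditions.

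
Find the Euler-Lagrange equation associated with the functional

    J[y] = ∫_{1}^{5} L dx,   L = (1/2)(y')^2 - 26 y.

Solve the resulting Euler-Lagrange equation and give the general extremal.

The Lagrangian is L = (1/2)(y')^2 - 26 y.
∂L/∂y = -26.
∂L/∂y' = y'.
The Euler-Lagrange equation d/dx(∂L/∂y') − ∂L/∂y = 0 becomes:
    y'' + 26 = 0
General solution: y(x) = -13 x^2 + A x + B, where A and B are arbitrary constants fixed by the endpoint conditions.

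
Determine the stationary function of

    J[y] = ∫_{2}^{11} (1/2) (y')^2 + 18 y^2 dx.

The Lagrangian is L = (1/2) (y')^2 + 18 y^2.
Compute ∂L/∂y = 36y, ∂L/∂y' = y'.
The Euler-Lagrange equation d/dx(∂L/∂y') − ∂L/∂y = 0 reduces to
    y'' − 36 y = 0.
Its general solution is
    y(x) = A e^(6x) + B e^(−6x),
with A, B fixed by the endpoint conditions.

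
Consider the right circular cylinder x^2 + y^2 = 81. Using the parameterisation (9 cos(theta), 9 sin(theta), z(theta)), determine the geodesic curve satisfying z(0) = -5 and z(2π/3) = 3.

Parameterise the cylinder of radius R = 9 as
    r(θ) = (9 cos θ, 9 sin θ, z(θ)).
The arc-length element is
    ds = sqrt(81 + (dz/dθ)^2) dθ,
so the Lagrangian is L = sqrt(81 + z'^2).
L depends on z' only, not on z or θ, so ∂L/∂z = 0 and
    ∂L/∂z' = z' / sqrt(81 + z'^2).
The Euler-Lagrange equation gives
    d/dθ( z' / sqrt(81 + z'^2) ) = 0,
so z' is constant. Integrating once:
    z(θ) = a θ + b,
a helix on the cylinder (a straight line when the cylinder is unrolled). The constants a, b are determined by the endpoint conditions.
With endpoint conditions z(0) = -5 and z(2π/3) = 3: from z(0) = b we get b = -5, and a·2π/3 + -5 = 3 gives a = 12/π, so
    z(θ) = (12/π) θ − 5.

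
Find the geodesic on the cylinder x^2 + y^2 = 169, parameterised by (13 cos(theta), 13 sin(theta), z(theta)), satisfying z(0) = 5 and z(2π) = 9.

Parameterise the cylinder of radius R = 13 as
    r(θ) = (13 cos θ, 13 sin θ, z(θ)).
The arc-length element is
    ds = sqrt(169 + (dz/dθ)^2) dθ,
so the Lagrangian is L = sqrt(169 + z'^2).
L depends on z' only, not on z or θ, so ∂L/∂z = 0 and
    ∂L/∂z' = z' / sqrt(169 + z'^2).
The Euler-Lagrange equation gives
    d/dθ( z' / sqrt(169 + z'^2) ) = 0,
so z' is constant. Integrating once:
    z(θ) = a θ + b,
a helix on the cylinder (a straight line when the cylinder is unrolled). The constants a, b are determined by the endpoint conditions.
With endpoint conditions z(0) = 5 and z(2π) = 9: from z(0) = b we get b = 5, and a·2π + 5 = 9 gives a = 2/π, so
    z(θ) = (2/π) θ + 5.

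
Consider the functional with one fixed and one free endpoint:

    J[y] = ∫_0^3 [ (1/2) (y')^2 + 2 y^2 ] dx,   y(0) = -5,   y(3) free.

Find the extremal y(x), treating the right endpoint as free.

The Lagrangian L = (1/2) (y')^2 + 2 y^2 gives
    ∂L/∂y = 4 y,   ∂L/∂y' = y'.
Euler-Lagrange: y'' − 4 y = 0.
With k = 2, the general solution is
    y(x) = A cosh(2 x) + B sinh(2 x).
Fixed left endpoint y(0) = -5 ⇒ A = -5.
The right endpoint x = 3 is free, so the natural (transversality) condition is ∂L/∂y' |_{x=3} = 0, i.e. y'(3) = 0.
Compute y'(x) = A k sinh(k x) + B k cosh(k x), so
    y'(3) = A k sinh(k·3) + B k cosh(k·3) = 0
    ⇒ B = −A tanh(k·3) = 5 tanh(2·3).
Therefore the extremal is
    y(x) = −5 cosh(2 x) + 5 tanh(2·3) sinh(2 x).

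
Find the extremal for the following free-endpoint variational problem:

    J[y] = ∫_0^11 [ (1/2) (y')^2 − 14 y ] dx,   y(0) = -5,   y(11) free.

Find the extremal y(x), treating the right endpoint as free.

The Lagrangian L = (1/2) (y')^2 − 14 y gives
    ∂L/∂y = −14,   ∂L/∂y' = y'.
Euler-Lagrange: d/dx(y') − (−14) = 0, i.e. y'' + 14 = 0, so
    y(x) = −(14/2) x^2 + C1 x + C2.
Fixed left endpoint y(0) = -5 ⇒ C2 = -5.
The right endpoint x = 11 is free, so the natural (transversality) condition is ∂L/∂y' |_{x=11} = 0, i.e. y'(11) = 0.
Compute y'(x) = −14 x + C1, so y'(11) = −154 + C1 = 0 ⇒ C1 = 154.
Therefore the extremal is
    y(x) = −7 x^2 + 154 x − 5.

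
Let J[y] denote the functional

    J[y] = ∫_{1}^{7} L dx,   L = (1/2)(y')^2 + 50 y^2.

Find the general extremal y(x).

The Lagrangian is L = (1/2)(y')^2 + 50 y^2.
∂L/∂y = 100y.
∂L/∂y' = y'.
The Euler-Lagrange equation d/dx(∂L/∂y') − ∂L/∂y = 0 becomes:
    y'' - 100 y = 0
General solution: y(x) = A e^(10x) + B e^(-10x), where A and B are arbitrary constants fixed by the endpoint conditions.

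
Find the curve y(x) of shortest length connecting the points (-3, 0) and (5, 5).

Arc-length functional: J[y] = ∫ sqrt(1 + (y')^2) dx.
Lagrangian L = sqrt(1 + (y')^2) has no explicit y dependence, so ∂L/∂y = 0 and the Euler-Lagrange equation gives
    d/dx( y' / sqrt(1 + (y')^2) ) = 0  ⇒  y' / sqrt(1 + (y')^2) = const.
Hence y' is constant, so y(x) is affine.
Fitting the endpoints (-3, 0) and (5, 5):
    slope m = (5 − 0) / (5 − (-3)) = 5/8,
    intercept c = 0 − m·(-3) = 15/8.
Extremal: y(x) = (5/8) x + 15/8.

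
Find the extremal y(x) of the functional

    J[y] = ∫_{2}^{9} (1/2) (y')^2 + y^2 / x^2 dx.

The Lagrangian is L = (1/2) (y')^2 + y^2 / x^2.
Compute ∂L/∂y = 2y/x^2, ∂L/∂y' = y'.
The Euler-Lagrange equation d/dx(∂L/∂y') − ∂L/∂y = 0 reduces to
    y'' − 2/x^2 · y = 0  (x > 0).
Its general solution is
    y(x) = A x^2 + B / x,
with A, B fixed by the endpoint conditions.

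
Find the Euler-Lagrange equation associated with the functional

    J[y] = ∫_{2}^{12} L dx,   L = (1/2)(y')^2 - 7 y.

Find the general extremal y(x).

The Lagrangian is L = (1/2)(y')^2 - 7 y.
∂L/∂y = -7.
∂L/∂y' = y'.
The Euler-Lagrange equation d/dx(∂L/∂y') − ∂L/∂y = 0 becomes:
    y'' + 7 = 0
General solution: y(x) = -(7/2) x^2 + A x + B, where A and B are arbitrary constants fixed by the endpoint conditions.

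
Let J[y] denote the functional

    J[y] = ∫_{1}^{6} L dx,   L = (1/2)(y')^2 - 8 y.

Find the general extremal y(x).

The Lagrangian is L = (1/2)(y')^2 - 8 y.
∂L/∂y = -8.
∂L/∂y' = y'.
The Euler-Lagrange equation d/dx(∂L/∂y') − ∂L/∂y = 0 becomes:
    y'' + 8 = 0
General solution: y(x) = -4 x^2 + A x + B, where A and B are arbitrary constants fixed by the endpoint conditions.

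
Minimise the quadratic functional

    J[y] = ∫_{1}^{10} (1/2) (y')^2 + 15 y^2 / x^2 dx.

The Lagrangian is L = (1/2) (y')^2 + 15 y^2 / x^2.
Compute ∂L/∂y = 30y/x^2, ∂L/∂y' = y'.
The Euler-Lagrange equation d/dx(∂L/∂y') − ∂L/∂y = 0 reduces to
    y'' − 30/x^2 · y = 0  (x > 0).
Its general solution is
    y(x) = A x^6 + B x^(-5),
with A, B fixed by the endpoint conditions.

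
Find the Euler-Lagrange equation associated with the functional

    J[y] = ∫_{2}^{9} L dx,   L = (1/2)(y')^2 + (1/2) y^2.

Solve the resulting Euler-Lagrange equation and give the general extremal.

The Lagrangian is L = (1/2)(y')^2 + (1/2) y^2.
∂L/∂y = y.
∂L/∂y' = y'.
The Euler-Lagrange equation d/dx(∂L/∂y') − ∂L/∂y = 0 becomes:
    y'' - y = 0
General solution: y(x) = A e^x + B e^(-x), where A and B are arbitrary constants fixed by the endpoint conditions.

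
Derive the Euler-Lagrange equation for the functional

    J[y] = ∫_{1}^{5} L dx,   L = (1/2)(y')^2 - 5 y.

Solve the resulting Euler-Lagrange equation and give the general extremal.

The Lagrangian is L = (1/2)(y')^2 - 5 y.
∂L/∂y = -5.
∂L/∂y' = y'.
The Euler-Lagrange equation d/dx(∂L/∂y') − ∂L/∂y = 0 becomes:
    y'' + 5 = 0
General solution: y(x) = -(5/2) x^2 + A x + B, where A and B are arbitrary constants fixed by the endpoint conditions.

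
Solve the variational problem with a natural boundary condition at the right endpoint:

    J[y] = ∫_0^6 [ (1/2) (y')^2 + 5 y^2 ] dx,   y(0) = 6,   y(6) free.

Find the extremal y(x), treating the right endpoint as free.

The Lagrangian L = (1/2) (y')^2 + 5 y^2 gives
    ∂L/∂y = 10 y,   ∂L/∂y' = y'.
Euler-Lagrange: y'' − 10 y = 0.
With k = sqrt(10), the general solution is
    y(x) = A cosh(sqrt(10) x) + B sinh(sqrt(10) x).
Fixed left endpoint y(0) = 6 ⇒ A = 6.
The right endpoint x = 6 is free, so the natural (transversality) condition is ∂L/∂y' |_{x=6} = 0, i.e. y'(6) = 0.
Compute y'(x) = A k sinh(k x) + B k cosh(k x), so
    y'(6) = A k sinh(k·6) + B k cosh(k·6) = 0
    ⇒ B = −A tanh(k·6) = − 6 tanh(sqrt(10)·6).
Therefore the extremal is
    y(x) = 6 cosh(sqrt(10) x) − 6 tanh(sqrt(10)·6) sinh(sqrt(10) x).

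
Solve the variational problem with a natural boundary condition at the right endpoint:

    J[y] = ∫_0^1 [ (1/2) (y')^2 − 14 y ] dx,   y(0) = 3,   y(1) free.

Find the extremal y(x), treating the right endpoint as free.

The Lagrangian L = (1/2) (y')^2 − 14 y gives
    ∂L/∂y = −14,   ∂L/∂y' = y'.
Euler-Lagrange: d/dx(y') − (−14) = 0, i.e. y'' + 14 = 0, so
    y(x) = −(14/2) x^2 + C1 x + C2.
Fixed left endpoint y(0) = 3 ⇒ C2 = 3.
The right endpoint x = 1 is free, so the natural (transversality) condition is ∂L/∂y' |_{x=1} = 0, i.e. y'(1) = 0.
Compute y'(x) = −14 x + C1, so y'(1) = −14 + C1 = 0 ⇒ C1 = 14.
Therefore the extremal is
    y(x) = −7 x^2 + 14 x + 3.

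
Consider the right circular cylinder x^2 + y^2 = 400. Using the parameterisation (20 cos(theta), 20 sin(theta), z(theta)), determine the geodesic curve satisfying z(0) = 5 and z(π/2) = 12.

Parameterise the cylinder of radius R = 20 as
    r(θ) = (20 cos θ, 20 sin θ, z(θ)).
The arc-length element is
    ds = sqrt(400 + (dz/dθ)^2) dθ,
so the Lagrangian is L = sqrt(400 + z'^2).
L depends on z' only, not on z or θ, so ∂L/∂z = 0 and
    ∂L/∂z' = z' / sqrt(400 + z'^2).
The Euler-Lagrange equation gives
    d/dθ( z' / sqrt(400 + z'^2) ) = 0,
so z' is constant. Integrating once:
    z(θ) = a θ + b,
a helix on the cylinder (a straight line when the cylinder is unrolled). The constants a, b are determined by the endpoint conditions.
With endpoint conditions z(0) = 5 and z(π/2) = 12: from z(0) = b we get b = 5, and a·π/2 + 5 = 12 gives a = 14/π, so
    z(θ) = (14/π) θ + 5.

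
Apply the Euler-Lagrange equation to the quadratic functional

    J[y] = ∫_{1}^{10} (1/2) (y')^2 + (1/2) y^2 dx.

The Lagrangian is L = (1/2) (y')^2 + (1/2) y^2.
Compute ∂L/∂y = y, ∂L/∂y' = y'.
The Euler-Lagrange equation d/dx(∂L/∂y') − ∂L/∂y = 0 reduces to
    y'' − y = 0.
Its general solution is
    y(x) = A e^x + B e^(−x),
with A, B fixed by the endpoint conditions.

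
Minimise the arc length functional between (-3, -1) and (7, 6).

Arc-length functional: J[y] = ∫ sqrt(1 + (y')^2) dx.
Lagrangian L = sqrt(1 + (y')^2) has no explicit y dependence, so ∂L/∂y = 0 and the Euler-Lagrange equation gives
    d/dx( y' / sqrt(1 + (y')^2) ) = 0  ⇒  y' / sqrt(1 + (y')^2) = const.
Hence y' is constant, so y(x) is affine.
Fitting the endpoints (-3, -1) and (7, 6):
    slope m = (6 − (-1)) / (7 − (-3)) = 7/10,
    intercept c = (-1) − m·(-3) = 11/10.
Extremal: y(x) = (7/10) x + 11/10.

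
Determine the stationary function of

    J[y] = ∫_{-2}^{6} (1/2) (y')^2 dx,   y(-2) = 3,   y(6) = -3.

The Lagrangian is L = (1/2) (y')^2.
Compute ∂L/∂y = 0, ∂L/∂y' = y'.
The Euler-Lagrange equation d/dx(∂L/∂y') − ∂L/∂y = 0 reduces to
    y'' = 0.
Its general solution is
    y(x) = A x + B,
with A, B fixed by the endpoint conditions.
Applying the endpoint conditions y(-2) = 3 and y(6) = -3: solve A·-2 + B = 3 and A·6 + B = -3. Subtracting gives A(6 − -2) = -3 − 3, so A = -3/4, and B = 3 − A·-2 = 3/2. Therefore
    y(x) = (-3/4) x + 3/2.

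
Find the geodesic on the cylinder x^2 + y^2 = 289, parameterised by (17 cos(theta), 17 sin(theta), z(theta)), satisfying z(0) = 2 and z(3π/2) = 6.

Parameterise the cylinder of radius R = 17 as
    r(θ) = (17 cos θ, 17 sin θ, z(θ)).
The arc-length element is
    ds = sqrt(289 + (dz/dθ)^2) dθ,
so the Lagrangian is L = sqrt(289 + z'^2).
L depends on z' only, not on z or θ, so ∂L/∂z = 0 and
    ∂L/∂z' = z' / sqrt(289 + z'^2).
The Euler-Lagrange equation gives
    d/dθ( z' / sqrt(289 + z'^2) ) = 0,
so z' is constant. Integrating once:
    z(θ) = a θ + b,
a helix on the cylinder (a straight line when the cylinder is unrolled). The constants a, b are determined by the endpoint conditions.
With endpoint conditions z(0) = 2 and z(3π/2) = 6: from z(0) = b we get b = 2, and a·3π/2 + 2 = 6 gives a = 8/(3π), so
    z(θ) = (8/(3π)) θ + 2.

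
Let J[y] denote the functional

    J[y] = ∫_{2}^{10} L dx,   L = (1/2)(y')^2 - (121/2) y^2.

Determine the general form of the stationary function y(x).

The Lagrangian is L = (1/2)(y')^2 - (121/2) y^2.
∂L/∂y = -121y.
∂L/∂y' = y'.
The Euler-Lagrange equation d/dx(∂L/∂y') − ∂L/∂y = 0 becomes:
    y'' + 121 y = 0
General solution: y(x) = A sin(11x) + B cos(11x), where A and B are arbitrary constants fixed by the endpoint conditions.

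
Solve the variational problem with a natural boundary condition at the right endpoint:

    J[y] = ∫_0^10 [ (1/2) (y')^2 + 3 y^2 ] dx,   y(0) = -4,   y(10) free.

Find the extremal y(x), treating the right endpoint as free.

The Lagrangian L = (1/2) (y')^2 + 3 y^2 gives
    ∂L/∂y = 6 y,   ∂L/∂y' = y'.
Euler-Lagrange: y'' − 6 y = 0.
With k = sqrt(6), the general solution is
    y(x) = A cosh(sqrt(6) x) + B sinh(sqrt(6) x).
Fixed left endpoint y(0) = -4 ⇒ A = -4.
The right endpoint x = 10 is free, so the natural (transversality) condition is ∂L/∂y' |_{x=10} = 0, i.e. y'(10) = 0.
Compute y'(x) = A k sinh(k x) + B k cosh(k x), so
    y'(10) = A k sinh(k·10) + B k cosh(k·10) = 0
    ⇒ B = −A tanh(k·10) = 4 tanh(sqrt(6)·10).
Therefore the extremal is
    y(x) = −4 cosh(sqrt(6) x) + 4 tanh(sqrt(6)·10) sinh(sqrt(6) x).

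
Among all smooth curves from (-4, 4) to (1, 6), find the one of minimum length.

Arc-length functional: J[y] = ∫ sqrt(1 + (y')^2) dx.
Lagrangian L = sqrt(1 + (y')^2) has no explicit y dependence, so ∂L/∂y = 0 and the Euler-Lagrange equation gives
    d/dx( y' / sqrt(1 + (y')^2) ) = 0  ⇒  y' / sqrt(1 + (y')^2) = const.
Hence y' is constant, so y(x) is affine.
Fitting the endpoints (-4, 4) and (1, 6):
    slope m = (6 − 4) / (1 − (-4)) = 2/5,
    intercept c = 4 − m·(-4) = 28/5.
Extremal: y(x) = (2/5) x + 28/5.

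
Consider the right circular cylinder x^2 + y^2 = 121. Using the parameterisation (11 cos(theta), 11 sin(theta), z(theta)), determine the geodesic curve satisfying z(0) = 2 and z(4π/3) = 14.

Parameterise the cylinder of radius R = 11 as
    r(θ) = (11 cos θ, 11 sin θ, z(θ)).
The arc-length element is
    ds = sqrt(121 + (dz/dθ)^2) dθ,
so the Lagrangian is L = sqrt(121 + z'^2).
L depends on z' only, not on z or θ, so ∂L/∂z = 0 and
    ∂L/∂z' = z' / sqrt(121 + z'^2).
The Euler-Lagrange equation gives
    d/dθ( z' / sqrt(121 + z'^2) ) = 0,
so z' is constant. Integrating once:
    z(θ) = a θ + b,
a helix on the cylinder (a straight line when the cylinder is unrolled). The constants a, b are determined by the endpoint conditions.
With endpoint conditions z(0) = 2 and z(4π/3) = 14: from z(0) = b we get b = 2, and a·4π/3 + 2 = 14 gives a = 9/π, so
    z(θ) = (9/π) θ + 2.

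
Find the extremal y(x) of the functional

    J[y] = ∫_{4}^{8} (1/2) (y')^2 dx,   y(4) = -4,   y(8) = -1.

The Lagrangian is L = (1/2) (y')^2.
Compute ∂L/∂y = 0, ∂L/∂y' = y'.
The Euler-Lagrange equation d/dx(∂L/∂y') − ∂L/∂y = 0 reduces to
    y'' = 0.
Its general solution is
    y(x) = A x + B,
with A, B fixed by the endpoint conditions.
Applying the endpoint conditions y(4) = -4 and y(8) = -1: solve A·4 + B = -4 and A·8 + B = -1. Subtracting gives A(8 − 4) = -1 − -4, so A = 3/4, and B = -4 − A·4 = -7. Therefore
    y(x) = (3/4) x - 7.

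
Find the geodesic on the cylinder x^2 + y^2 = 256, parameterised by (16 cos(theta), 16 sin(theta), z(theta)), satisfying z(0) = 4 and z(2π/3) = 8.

Parameterise the cylinder of radius R = 16 as
    r(θ) = (16 cos θ, 16 sin θ, z(θ)).
The arc-length element is
    ds = sqrt(256 + (dz/dθ)^2) dθ,
so the Lagrangian is L = sqrt(256 + z'^2).
L depends on z' only, not on z or θ, so ∂L/∂z = 0 and
    ∂L/∂z' = z' / sqrt(256 + z'^2).
The Euler-Lagrange equation gives
    d/dθ( z' / sqrt(256 + z'^2) ) = 0,
so z' is constant. Integrating once:
    z(θ) = a θ + b,
a helix on the cylinder (a straight line when the cylinder is unrolled). The constants a, b are determined by the endpoint conditions.
With endpoint conditions z(0) = 4 and z(2π/3) = 8: from z(0) = b we get b = 4, and a·2π/3 + 4 = 8 gives a = 6/π, so
    z(θ) = (6/π) θ + 4.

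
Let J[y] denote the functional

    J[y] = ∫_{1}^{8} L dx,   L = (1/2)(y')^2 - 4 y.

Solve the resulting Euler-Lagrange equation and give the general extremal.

The Lagrangian is L = (1/2)(y')^2 - 4 y.
∂L/∂y = -4.
∂L/∂y' = y'.
The Euler-Lagrange equation d/dx(∂L/∂y') − ∂L/∂y = 0 becomes:
    y'' + 4 = 0
General solution: y(x) = -2 x^2 + A x + B, where A and B are arbitrary constants fixed by the endpoint conditions.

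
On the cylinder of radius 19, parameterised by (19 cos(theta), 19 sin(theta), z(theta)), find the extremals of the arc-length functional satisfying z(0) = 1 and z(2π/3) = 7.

Parameterise the cylinder of radius R = 19 as
    r(θ) = (19 cos θ, 19 sin θ, z(θ)).
The arc-length element is
    ds = sqrt(361 + (dz/dθ)^2) dθ,
so the Lagrangian is L = sqrt(361 + z'^2).
L depends on z' only, not on z or θ, so ∂L/∂z = 0 and
    ∂L/∂z' = z' / sqrt(361 + z'^2).
The Euler-Lagrange equation gives
    d/dθ( z' / sqrt(361 + z'^2) ) = 0,
so z' is constant. Integrating once:
    z(θ) = a θ + b,
a helix on the cylinder (a straight line when the cylinder is unrolled). The constants a, b are determined by the endpoint conditions.
With endpoint conditions z(0) = 1 and z(2π/3) = 7: from z(0) = b we get b = 1, and a·2π/3 + 1 = 7 gives a = 9/π, so
    z(θ) = (9/π) θ + 1.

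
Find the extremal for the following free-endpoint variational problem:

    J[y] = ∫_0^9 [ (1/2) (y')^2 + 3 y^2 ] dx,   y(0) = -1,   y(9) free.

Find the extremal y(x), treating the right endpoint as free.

The Lagrangian L = (1/2) (y')^2 + 3 y^2 gives
    ∂L/∂y = 6 y,   ∂L/∂y' = y'.
Euler-Lagrange: y'' − 6 y = 0.
With k = sqrt(6), the general solution is
    y(x) = A cosh(sqrt(6) x) + B sinh(sqrt(6) x).
Fixed left endpoint y(0) = -1 ⇒ A = -1.
The right endpoint x = 9 is free, so the natural (transversality) condition is ∂L/∂y' |_{x=9} = 0, i.e. y'(9) = 0.
Compute y'(x) = A k sinh(k x) + B k cosh(k x), so
    y'(9) = A k sinh(k·9) + B k cosh(k·9) = 0
    ⇒ B = −A tanh(k·9) = tanh(sqrt(6)·9).
Therefore the extremal is
    y(x) = −cosh(sqrt(6) x) + tanh(sqrt(6)·9) sinh(sqrt(6) x).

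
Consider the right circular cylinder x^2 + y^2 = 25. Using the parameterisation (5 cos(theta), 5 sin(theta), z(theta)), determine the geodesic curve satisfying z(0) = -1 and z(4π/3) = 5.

Parameterise the cylinder of radius R = 5 as
    r(θ) = (5 cos θ, 5 sin θ, z(θ)).
The arc-length element is
    ds = sqrt(25 + (dz/dθ)^2) dθ,
so the Lagrangian is L = sqrt(25 + z'^2).
L depends on z' only, not on z or θ, so ∂L/∂z = 0 and
    ∂L/∂z' = z' / sqrt(25 + z'^2).
The Euler-Lagrange equation gives
    d/dθ( z' / sqrt(25 + z'^2) ) = 0,
so z' is constant. Integrating once:
    z(θ) = a θ + b,
a helix on the cylinder (a straight line when the cylinder is unrolled). The constants a, b are determined by the endpoint conditions.
With endpoint conditions z(0) = -1 and z(4π/3) = 5: from z(0) = b we get b = -1, and a·4π/3 + -1 = 5 gives a = 9/(2π), so
    z(θ) = (9/(2π)) θ − 1.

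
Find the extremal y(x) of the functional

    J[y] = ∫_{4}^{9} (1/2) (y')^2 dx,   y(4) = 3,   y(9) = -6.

The Lagrangian is L = (1/2) (y')^2.
Compute ∂L/∂y = 0, ∂L/∂y' = y'.
The Euler-Lagrange equation d/dx(∂L/∂y') − ∂L/∂y = 0 reduces to
    y'' = 0.
Its general solution is
    y(x) = A x + B,
with A, B fixed by the endpoint conditions.
Applying the endpoint conditions y(4) = 3 and y(9) = -6: solve A·4 + B = 3 and A·9 + B = -6. Subtracting gives A(9 − 4) = -6 − 3, so A = -9/5, and B = 3 − A·4 = 51/5. Therefore
    y(x) = (-9/5) x + 51/5.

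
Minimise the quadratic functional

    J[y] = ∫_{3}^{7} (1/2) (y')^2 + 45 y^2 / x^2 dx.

The Lagrangian is L = (1/2) (y')^2 + 45 y^2 / x^2.
Compute ∂L/∂y = 90y/x^2, ∂L/∂y' = y'.
The Euler-Lagrange equation d/dx(∂L/∂y') − ∂L/∂y = 0 reduces to
    y'' − 90/x^2 · y = 0  (x > 0).
Its general solution is
    y(x) = A x^10 + B x^(-9),
with A, B fixed by the endpoint conditions.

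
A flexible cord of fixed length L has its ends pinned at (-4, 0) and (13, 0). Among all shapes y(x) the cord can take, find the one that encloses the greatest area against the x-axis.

Set up the augmented Lagrangian using a multiplier λ for the length constraint:
    F(y, y') = y − λ sqrt(1 + y'^2).
F has no explicit x dependence, so the Beltrami identity yields a first integral
    F − y' ∂F/∂y' = C.
Compute ∂F/∂y' = −λ y' / sqrt(1 + y'^2). Then
    y − λ sqrt(1 + y'^2) + λ y'^2 / sqrt(1 + y'^2) = C
    ⇒  y − λ / sqrt(1 + y'^2) = C.
Solving for y' and integrating gives
    (x − a)^2 + (y − b)^2 = λ^2,
a circular arc of radius λ. The constants a, b are determined by the endpoint conditions y(-4) = y(13) = 0, and λ is fixed implicitly by the length constraint
    ∫_{-4}^{13} sqrt(1 + y'^2) dx = L.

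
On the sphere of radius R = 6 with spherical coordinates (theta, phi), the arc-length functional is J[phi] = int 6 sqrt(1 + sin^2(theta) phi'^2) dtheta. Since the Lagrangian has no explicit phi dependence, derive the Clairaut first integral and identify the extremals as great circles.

On the sphere of radius R = 6 with spherical coordinates (θ, φ), the induced metric is
    ds^2 = 36(dθ^2 + sin^2(θ) dφ^2).
Parameterise by θ; the arc-length functional is
    J[φ] = ∫ 6 sqrt(1 + sin^2(θ) (dφ/dθ)^2) dθ,
so L = 6 sqrt(1 + sin^2(θ) φ'^2). Compute
    ∂L/∂φ = 0  (L has no explicit φ dependence),
    ∂L/∂φ' = 6 sin^2(θ) φ' / sqrt(1 + sin^2(θ) φ'^2).
Since ∂L/∂φ = 0, the Euler-Lagrange equation
    d/dθ(∂L/∂φ') − ∂L/∂φ = 0
reduces to d/dθ(∂L/∂φ') = 0, i.e. the momentum conjugate to φ is conserved:
    6 sin^2(θ) φ' / sqrt(1 + sin^2(θ) φ'^2) = C.
The overall factor of 6 is constant, so dividing through gives Clairaut's relation sin^2(θ) φ' / sqrt(1 + sin^2(θ) φ'^2) = C' (with C' = C/6). Solving for φ' and integrating gives the great-circle family
    cot(θ) = A cos(φ − φ_0),
i.e. the intersection of the sphere with a plane through the origin. The two constants A and φ_0 (equivalently C and one phase) are fixed by the two endpoint conditions.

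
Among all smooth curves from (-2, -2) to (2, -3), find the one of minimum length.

Arc-length functional: J[y] = ∫ sqrt(1 + (y')^2) dx.
Lagrangian L = sqrt(1 + (y')^2) has no explicit y dependence, so ∂L/∂y = 0 and the Euler-Lagrange equation gives
    d/dx( y' / sqrt(1 + (y')^2) ) = 0  ⇒  y' / sqrt(1 + (y')^2) = const.
Hence y' is constant, so y(x) is affine.
Fitting the endpoints (-2, -2) and (2, -3):
    slope m = ((-3) − (-2)) / (2 − (-2)) = -1/4,
    intercept c = (-2) − m·(-2) = -5/2.
Extremal: y(x) = (-1/4) x - 5/2.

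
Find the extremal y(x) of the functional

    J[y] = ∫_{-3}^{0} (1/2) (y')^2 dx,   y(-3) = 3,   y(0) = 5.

The Lagrangian is L = (1/2) (y')^2.
Compute ∂L/∂y = 0, ∂L/∂y' = y'.
The Euler-Lagrange equation d/dx(∂L/∂y') − ∂L/∂y = 0 reduces to
    y'' = 0.
Its general solution is
    y(x) = A x + B,
with A, B fixed by the endpoint conditions.
Applying the endpoint conditions y(-3) = 3 and y(0) = 5: solve A·-3 + B = 3 and A·0 + B = 5. Subtracting gives A(0 − -3) = 5 − 3, so A = 2/3, and B = 3 − A·-3 = 5. Therefore
    y(x) = (2/3) x + 5.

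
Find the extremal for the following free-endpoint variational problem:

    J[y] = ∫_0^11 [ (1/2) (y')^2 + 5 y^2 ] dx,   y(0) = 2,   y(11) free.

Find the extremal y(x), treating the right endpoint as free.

The Lagrangian L = (1/2) (y')^2 + 5 y^2 gives
    ∂L/∂y = 10 y,   ∂L/∂y' = y'.
Euler-Lagrange: y'' − 10 y = 0.
With k = sqrt(10), the general solution is
    y(x) = A cosh(sqrt(10) x) + B sinh(sqrt(10) x).
Fixed left endpoint y(0) = 2 ⇒ A = 2.
The right endpoint x = 11 is free, so the natural (transversality) condition is ∂L/∂y' |_{x=11} = 0, i.e. y'(11) = 0.
Compute y'(x) = A k sinh(k x) + B k cosh(k x), so
    y'(11) = A k sinh(k·11) + B k cosh(k·11) = 0
    ⇒ B = −A tanh(k·11) = − 2 tanh(sqrt(10)·11).
Therefore the extremal is
    y(x) = 2 cosh(sqrt(10) x) − 2 tanh(sqrt(10)·11) sinh(sqrt(10) x).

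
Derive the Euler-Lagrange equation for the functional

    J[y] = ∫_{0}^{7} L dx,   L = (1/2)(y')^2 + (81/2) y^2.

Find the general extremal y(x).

The Lagrangian is L = (1/2)(y')^2 + (81/2) y^2.
∂L/∂y = 81y.
∂L/∂y' = y'.
The Euler-Lagrange equation d/dx(∂L/∂y') − ∂L/∂y = 0 becomes:
    y'' - 81 y = 0
General solution: y(x) = A e^(9x) + B e^(-9x), where A and B are arbitrary constants fixed by the endpoint conditions.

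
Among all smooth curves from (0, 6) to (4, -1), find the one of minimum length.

Arc-length functional: J[y] = ∫ sqrt(1 + (y')^2) dx.
Lagrangian L = sqrt(1 + (y')^2) has no explicit y dependence, so ∂L/∂y = 0 and the Euler-Lagrange equation gives
    d/dx( y' / sqrt(1 + (y')^2) ) = 0  ⇒  y' / sqrt(1 + (y')^2) = const.
Hence y' is constant, so y(x) is affine.
Fitting the endpoints (0, 6) and (4, -1):
    slope m = ((-1) − 6) / (4 − 0) = -7/4,
    intercept c = 6 − m·0 = 6.
Extremal: y(x) = (-7/4) x + 6.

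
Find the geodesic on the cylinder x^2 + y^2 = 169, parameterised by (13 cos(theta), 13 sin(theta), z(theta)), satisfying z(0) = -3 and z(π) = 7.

Parameterise the cylinder of radius R = 13 as
    r(θ) = (13 cos θ, 13 sin θ, z(θ)).
The arc-length element is
    ds = sqrt(169 + (dz/dθ)^2) dθ,
so the Lagrangian is L = sqrt(169 + z'^2).
L depends on z' only, not on z or θ, so ∂L/∂z = 0 and
    ∂L/∂z' = z' / sqrt(169 + z'^2).
The Euler-Lagrange equation gives
    d/dθ( z' / sqrt(169 + z'^2) ) = 0,
so z' is constant. Integrating once:
    z(θ) = a θ + b,
a helix on the cylinder (a straight line when the cylinder is unrolled). The constants a, b are determined by the endpoint conditions.
With endpoint conditions z(0) = -3 and z(π) = 7: from z(0) = b we get b = -3, and a·π + -3 = 7 gives a = 10/π, so
    z(θ) = (10/π) θ − 3.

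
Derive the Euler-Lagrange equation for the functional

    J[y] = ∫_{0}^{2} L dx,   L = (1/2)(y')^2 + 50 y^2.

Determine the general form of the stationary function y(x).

The Lagrangian is L = (1/2)(y')^2 + 50 y^2.
∂L/∂y = 100y.
∂L/∂y' = y'.
The Euler-Lagrange equation d/dx(∂L/∂y') − ∂L/∂y = 0 becomes:
    y'' - 100 y = 0
General solution: y(x) = A e^(10x) + B e^(-10x), where A and B are arbitrary constants fixed by the endpoint conditions.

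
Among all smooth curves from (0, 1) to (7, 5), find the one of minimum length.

Arc-length functional: J[y] = ∫ sqrt(1 + (y')^2) dx.
Lagrangian L = sqrt(1 + (y')^2) has no explicit y dependence, so ∂L/∂y = 0 and the Euler-Lagrange equation gives
    d/dx( y' / sqrt(1 + (y')^2) ) = 0  ⇒  y' / sqrt(1 + (y')^2) = const.
Hence y' is constant, so y(x) is affine.
Fitting the endpoints (0, 1) and (7, 5):
    slope m = (5 − 1) / (7 − 0) = 4/7,
    intercept c = 1 − m·0 = 1.
Extremal: y(x) = (4/7) x + 1.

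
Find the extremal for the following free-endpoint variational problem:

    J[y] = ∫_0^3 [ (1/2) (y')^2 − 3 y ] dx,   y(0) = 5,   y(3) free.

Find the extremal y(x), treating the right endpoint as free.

The Lagrangian L = (1/2) (y')^2 − 3 y gives
    ∂L/∂y = −3,   ∂L/∂y' = y'.
Euler-Lagrange: d/dx(y') − (−3) = 0, i.e. y'' + 3 = 0, so
    y(x) = −(3/2) x^2 + C1 x + C2.
Fixed left endpoint y(0) = 5 ⇒ C2 = 5.
The right endpoint x = 3 is free, so the natural (transversality) condition is ∂L/∂y' |_{x=3} = 0, i.e. y'(3) = 0.
Compute y'(x) = −3 x + C1, so y'(3) = −9 + C1 = 0 ⇒ C1 = 9.
Therefore the extremal is
    y(x) = −(3/2) x^2 + 9 x + 5.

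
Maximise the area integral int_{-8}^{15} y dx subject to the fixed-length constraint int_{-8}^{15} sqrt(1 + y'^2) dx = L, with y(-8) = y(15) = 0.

Set up the augmented Lagrangian using a multiplier λ for the length constraint:
    F(y, y') = y − λ sqrt(1 + y'^2).
F has no explicit x dependence, so the Beltrami identity yields a first integral
    F − y' ∂F/∂y' = C.
Compute ∂F/∂y' = −λ y' / sqrt(1 + y'^2). Then
    y − λ sqrt(1 + y'^2) + λ y'^2 / sqrt(1 + y'^2) = C
    ⇒  y − λ / sqrt(1 + y'^2) = C.
Solving for y' and integrating gives
    (x − a)^2 + (y − b)^2 = λ^2,
a circular arc of radius λ. The constants a, b are determined by the endpoint conditions y(-8) = y(15) = 0, and λ is fixed implicitly by the length constraint
    ∫_{-8}^{15} sqrt(1 + y'^2) dx = L.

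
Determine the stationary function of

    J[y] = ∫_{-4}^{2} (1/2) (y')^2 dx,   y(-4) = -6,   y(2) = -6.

The Lagrangian is L = (1/2) (y')^2.
Compute ∂L/∂y = 0, ∂L/∂y' = y'.
The Euler-Lagrange equation d/dx(∂L/∂y') − ∂L/∂y = 0 reduces to
    y'' = 0.
Its general solution is
    y(x) = A x + B,
with A, B fixed by the endpoint conditions.
Applying the endpoint conditions y(-4) = -6 and y(2) = -6: solve A·-4 + B = -6 and A·2 + B = -6. Subtracting gives A(2 − -4) = -6 − -6, so A = 0, and B = -6 − A·-4 = -6. Therefore
    y(x) = -6.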